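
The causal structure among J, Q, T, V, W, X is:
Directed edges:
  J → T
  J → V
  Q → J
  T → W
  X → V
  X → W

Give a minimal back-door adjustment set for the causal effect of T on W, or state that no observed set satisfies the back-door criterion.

T→W: minimal back-door set ∅.

desc(T)\{T}={W}; candidates ⊆ {J,Q,V,X}.
∅: T⊥W given ∅ in G with T→· removed — back-door holds.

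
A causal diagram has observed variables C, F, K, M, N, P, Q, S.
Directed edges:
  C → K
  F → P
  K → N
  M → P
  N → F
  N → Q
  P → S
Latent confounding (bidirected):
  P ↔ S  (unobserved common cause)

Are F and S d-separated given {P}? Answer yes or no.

No — F and S are d-connected given {P}.

Bayes-Ball from F | {P} reaches {C,K,M,N,Q,S}.
S ∈ reach(F|{P}) ⇒ F ⊥̸ S | {P}.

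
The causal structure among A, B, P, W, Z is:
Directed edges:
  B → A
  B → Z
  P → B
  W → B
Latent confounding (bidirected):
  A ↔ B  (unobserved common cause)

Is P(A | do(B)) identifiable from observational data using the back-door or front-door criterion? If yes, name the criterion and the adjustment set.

desc(B)\{B}={A,Z}; candidates ⊆ {P,W}.
B↔A: latent back-door arc(s) into B.
size 0: {}; under {} B still reaches {A,P,W} ∋ A.
size 1: {P}, {W}; under {P} B still reaches {A,W} ∋ A.
size 2: {P,W}; under {P,W} B still reaches {A} ∋ A.
B↔A cannot be blocked by any observed set — no back-door set.
No mediator lies on a directed B→…→A path.
Neither criterion identifies P(A|do(B)) in this graph.

P(A|do(B)): not identifiable (no BD/FD set).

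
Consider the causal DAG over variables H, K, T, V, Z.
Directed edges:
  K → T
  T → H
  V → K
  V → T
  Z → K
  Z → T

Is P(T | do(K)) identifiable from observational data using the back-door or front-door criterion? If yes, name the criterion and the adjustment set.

desc(K)\{K}={H,T}; candidates ⊆ {V,Z}.
size 0: {}; under {} K still reaches {H,T,V,Z} ∋ T.
size 1: {V}, {Z}; under {V} K still reaches {H,T,Z} ∋ T.
{V,Z}: K⊥T given {V,Z} in G with K→· removed — back-door holds.
P(T|do(K)) = Σ_{V,Z} P(T|K,V,Z)·P(V,Z).

P(T|do(K)): backdoor, adjust for {V, Z}.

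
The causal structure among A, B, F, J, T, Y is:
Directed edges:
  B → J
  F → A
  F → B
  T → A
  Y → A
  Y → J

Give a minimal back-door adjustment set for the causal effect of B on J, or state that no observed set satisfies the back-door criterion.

desc(B)\{B}={J}; candidates ⊆ {A,F,T,Y}.
∅: B⊥J given ∅ in G with B→· removed — back-door holds.

B→J: minimal back-door set ∅.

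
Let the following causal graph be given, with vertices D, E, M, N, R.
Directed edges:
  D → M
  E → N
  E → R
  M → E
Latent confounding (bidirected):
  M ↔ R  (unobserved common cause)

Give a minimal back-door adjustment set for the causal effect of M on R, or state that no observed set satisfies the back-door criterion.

desc(M)\{M}={E,N,R}; candidates ⊆ {D}.
M↔R: latent back-door arc(s) into M.
size 0: {}; under {} M still reaches {D,R} ∋ R.
size 1: {D}; under {D} M still reaches {R} ∋ R.
M↔R cannot be blocked by any observed set — no back-door set.

M→R: no observed back-door set.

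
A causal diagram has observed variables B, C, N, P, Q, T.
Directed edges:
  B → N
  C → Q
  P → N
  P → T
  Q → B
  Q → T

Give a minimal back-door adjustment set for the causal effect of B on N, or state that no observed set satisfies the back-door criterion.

desc(B)\{B}={N}; candidates ⊆ {C,P,Q,T}.
∅: B⊥N given ∅ in G with B→· removed — back-door holds.

B→N: minimal back-door set ∅.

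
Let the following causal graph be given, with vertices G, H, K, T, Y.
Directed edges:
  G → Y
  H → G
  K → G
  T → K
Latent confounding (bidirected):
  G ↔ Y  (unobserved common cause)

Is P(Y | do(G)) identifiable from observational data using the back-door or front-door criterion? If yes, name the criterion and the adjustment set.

desc(G)\{G}={Y}; candidates ⊆ {H,K,T}.
G↔Y: latent back-door arc(s) into G.
size 0: {}; under {} G still reaches {H,K,T,Y} ∋ Y.
size 1: {H}, {K}, {T}; under {H} G still reaches {K,T,Y} ∋ Y.
size 2: {H,K}, {H,T}, {K,T}; under {H,K} G still reaches {Y} ∋ Y.
G↔Y cannot be blocked by any observed set — no back-door set.
No mediator lies on a directed G→…→Y path.
Neither criterion identifies P(Y|do(G)) in this graph.

P(Y|do(G)): not identifiable (no BD/FD set).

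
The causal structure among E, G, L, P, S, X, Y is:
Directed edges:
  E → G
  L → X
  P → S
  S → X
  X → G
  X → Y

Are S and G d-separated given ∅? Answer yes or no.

No — S and G are d-connected given ∅.

Bayes-Ball from S | ∅ reaches {G,P,X,Y}.
G ∈ reach(S|∅) ⇒ S ⊥̸ G | ∅.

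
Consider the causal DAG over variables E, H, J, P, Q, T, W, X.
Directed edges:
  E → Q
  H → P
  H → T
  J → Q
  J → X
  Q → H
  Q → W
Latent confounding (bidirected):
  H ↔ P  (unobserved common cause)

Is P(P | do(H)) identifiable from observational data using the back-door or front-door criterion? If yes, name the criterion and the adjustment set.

P(P|do(H)): not identifiable (no BD/FD set).

desc(H)\{H}={P,T}; candidates ⊆ {E,J,Q,W,X}.
H↔P: latent back-door arc(s) into H.
size 0: {}; under {} H still reaches {E,J,P,Q,W,X} ∋ P.
size 1: {E}, {J}, {Q} …(+2); under {E} H still reaches {J,P,Q,W,X} ∋ P.
size 2: {E,J}, {E,Q}, {E,W} …(+7); under {E,J} H still reaches {P,Q,W} ∋ P.
H↔P cannot be blocked by any observed set — no back-door set.
No mediator lies on a directed H→…→P path.
Neither criterion identifies P(P|do(H)) in this graph.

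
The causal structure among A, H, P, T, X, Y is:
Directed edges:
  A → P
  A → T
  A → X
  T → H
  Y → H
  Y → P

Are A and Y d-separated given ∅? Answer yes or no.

Bayes-Ball from A | ∅ reaches {H,P,T,X}.
Y ∉ reach(A|∅) ⇒ A ⊥ Y | ∅.

Yes — A ⊥ Y | ∅.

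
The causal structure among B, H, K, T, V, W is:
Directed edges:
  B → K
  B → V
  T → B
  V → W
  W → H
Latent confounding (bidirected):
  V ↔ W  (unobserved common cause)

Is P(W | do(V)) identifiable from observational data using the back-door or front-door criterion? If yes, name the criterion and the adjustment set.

P(W|do(V)): not identifiable (no BD/FD set).

desc(V)\{V}={H,W}; candidates ⊆ {B,K,T}.
V↔W: latent back-door arc(s) into V.
size 0: {}; under {} V still reaches {B,H,K,T,W} ∋ W.
size 1: {B}, {K}, {T}; under {B} V still reaches {H,W} ∋ W.
size 2: {B,K}, {B,T}, {K,T}; under {B,K} V still reaches {H,W} ∋ W.
V↔W cannot be blocked by any observed set — no back-door set.
No mediator lies on a directed V→…→W path.
Neither criterion identifies P(W|do(V)) in this graph.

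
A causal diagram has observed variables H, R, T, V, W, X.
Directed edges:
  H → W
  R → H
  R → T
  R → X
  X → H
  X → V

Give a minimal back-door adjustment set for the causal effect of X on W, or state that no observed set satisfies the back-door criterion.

X→W: minimal back-door set {R}.

desc(X)\{X}={H,V,W}; candidates ⊆ {R,T}.
size 0: {}; under {} X still reaches {H,R,T,W} ∋ W.
{R}: X⊥W given {R} in G with X→· removed — back-door holds.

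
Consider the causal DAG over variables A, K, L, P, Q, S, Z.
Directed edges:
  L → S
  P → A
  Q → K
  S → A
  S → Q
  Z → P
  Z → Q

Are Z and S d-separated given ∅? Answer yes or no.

Bayes-Ball from Z | ∅ reaches {A,K,P,Q}.
S ∉ reach(Z|∅) ⇒ Z ⊥ S | ∅.

Yes — Z ⊥ S | ∅.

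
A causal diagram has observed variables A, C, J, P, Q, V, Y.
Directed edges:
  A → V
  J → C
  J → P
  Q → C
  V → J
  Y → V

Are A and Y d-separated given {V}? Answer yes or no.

No — A and Y are d-connected given {V}.

Bayes-Ball from A | {V} reaches {Y}.
Y ∈ reach(A|{V}) ⇒ A ⊥̸ Y | {V}.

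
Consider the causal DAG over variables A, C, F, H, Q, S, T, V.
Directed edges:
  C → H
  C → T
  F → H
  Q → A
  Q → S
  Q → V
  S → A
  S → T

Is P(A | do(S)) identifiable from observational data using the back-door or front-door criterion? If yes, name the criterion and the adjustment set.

desc(S)\{S}={A,T}; candidates ⊆ {C,F,H,Q,V}.
size 0: {}; under {} S still reaches {A,Q,V} ∋ A.
{Q}: S⊥A given {Q} in G with S→· removed — back-door holds.
P(A|do(S)) = Σ_{Q} P(A|S,Q)·P(Q).

P(A|do(S)): backdoor, adjust for {Q}.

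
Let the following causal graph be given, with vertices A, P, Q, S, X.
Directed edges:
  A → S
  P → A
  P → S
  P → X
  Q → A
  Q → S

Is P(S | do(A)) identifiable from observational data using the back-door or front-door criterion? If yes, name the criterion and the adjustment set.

P(S|do(A)): backdoor, adjust for {P, Q}.

desc(A)\{A}={S}; candidates ⊆ {P,Q,X}.
size 0: {}; under {} A still reaches {P,Q,S,X} ∋ S.
size 1: {P}, {Q}, {X}; under {P} A still reaches {Q,S} ∋ S.
{P,Q}: A⊥S given {P,Q} in G with A→· removed — back-door holds.
P(S|do(A)) = Σ_{P,Q} P(S|A,P,Q)·P(P,Q).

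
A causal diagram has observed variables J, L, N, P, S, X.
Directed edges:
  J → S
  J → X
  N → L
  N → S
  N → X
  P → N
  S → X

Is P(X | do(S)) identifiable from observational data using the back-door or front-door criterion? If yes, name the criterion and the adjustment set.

desc(S)\{S}={X}; candidates ⊆ {J,L,N,P}.
size 0: {}; under {} S still reaches {J,L,N,P,X} ∋ X.
size 1: {J}, {L}, {N} …(+1); under {J} S still reaches {L,N,P,X} ∋ X.
{J,N}: S⊥X given {J,N} in G with S→· removed — back-door holds.
P(X|do(S)) = Σ_{J,N} P(X|S,J,N)·P(J,N).

P(X|do(S)): backdoor, adjust for {J, N}.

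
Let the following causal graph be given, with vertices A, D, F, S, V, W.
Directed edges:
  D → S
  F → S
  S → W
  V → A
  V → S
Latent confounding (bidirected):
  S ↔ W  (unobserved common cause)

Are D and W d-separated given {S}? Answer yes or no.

No — D and W are d-connected given {S}.

Bayes-Ball from D | {S} reaches {A,F,V,W}.
W ∈ reach(D|{S}) ⇒ D ⊥̸ W | {S}.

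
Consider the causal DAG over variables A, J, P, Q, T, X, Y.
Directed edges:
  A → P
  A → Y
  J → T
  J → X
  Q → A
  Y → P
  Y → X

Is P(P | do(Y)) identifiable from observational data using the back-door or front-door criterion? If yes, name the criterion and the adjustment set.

P(P|do(Y)): backdoor, adjust for {A}.

desc(Y)\{Y}={P,X}; candidates ⊆ {A,J,Q,T}.
size 0: {}; under {} Y still reaches {A,P,Q} ∋ P.
{A}: Y⊥P given {A} in G with Y→· removed — back-door holds.
P(P|do(Y)) = Σ_{A} P(P|Y,A)·P(A).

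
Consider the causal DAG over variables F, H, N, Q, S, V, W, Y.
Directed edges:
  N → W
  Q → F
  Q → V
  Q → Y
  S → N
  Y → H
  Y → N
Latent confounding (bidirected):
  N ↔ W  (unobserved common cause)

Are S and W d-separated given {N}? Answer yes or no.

No — S and W are d-connected given {N}.

Bayes-Ball from S | {N} reaches {F,H,Q,V,W,Y}.
W ∈ reach(S|{N}) ⇒ S ⊥̸ W | {N}.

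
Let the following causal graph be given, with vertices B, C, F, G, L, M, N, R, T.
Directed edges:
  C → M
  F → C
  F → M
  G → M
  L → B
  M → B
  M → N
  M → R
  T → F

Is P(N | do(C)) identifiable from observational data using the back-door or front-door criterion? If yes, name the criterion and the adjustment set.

desc(C)\{C}={B,M,N,R}; candidates ⊆ {F,G,L,T}.
size 0: {}; under {} C still reaches {B,F,M,N,R,T} ∋ N.
{F}: C⊥N given {F} in G with C→· removed — back-door holds.
P(N|do(C)) = Σ_{F} P(N|C,F)·P(F).

P(N|do(C)): backdoor, adjust for {F}.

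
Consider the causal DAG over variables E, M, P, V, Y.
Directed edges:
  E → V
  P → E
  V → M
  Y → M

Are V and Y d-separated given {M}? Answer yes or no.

Bayes-Ball from V | {M} reaches {E,P,Y}.
Y ∈ reach(V|{M}) ⇒ V ⊥̸ Y | {M}.

No — V and Y are d-connected given {M}.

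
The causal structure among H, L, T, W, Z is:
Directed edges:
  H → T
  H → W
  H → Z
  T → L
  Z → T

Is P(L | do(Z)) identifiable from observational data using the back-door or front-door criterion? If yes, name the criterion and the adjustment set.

desc(Z)\{Z}={L,T}; candidates ⊆ {H,W}.
size 0: {}; under {} Z still reaches {H,L,T,W} ∋ L.
{H}: Z⊥L given {H} in G with Z→· removed — back-door holds.
P(L|do(Z)) = Σ_{H} P(L|Z,H)·P(H).

P(L|do(Z)): backdoor, adjust for {H}.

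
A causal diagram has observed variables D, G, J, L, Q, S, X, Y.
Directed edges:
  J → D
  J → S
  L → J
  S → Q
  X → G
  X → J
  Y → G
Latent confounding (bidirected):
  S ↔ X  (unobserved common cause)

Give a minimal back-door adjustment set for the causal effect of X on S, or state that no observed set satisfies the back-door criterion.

X→S: no observed back-door set.

desc(X)\{X}={D,G,J,Q,S}; candidates ⊆ {L,Y}.
X↔S: latent back-door arc(s) into X.
size 0: {}; under {} X still reaches {Q,S} ∋ S.
size 1: {L}, {Y}; under {L} X still reaches {Q,S} ∋ S.
size 2: {L,Y}; under {L,Y} X still reaches {Q,S} ∋ S.
X↔S cannot be blocked by any observed set — no back-door set.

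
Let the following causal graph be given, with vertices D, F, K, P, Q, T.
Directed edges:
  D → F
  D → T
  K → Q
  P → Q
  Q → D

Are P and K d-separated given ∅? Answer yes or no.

Bayes-Ball from P | ∅ reaches {D,F,Q,T}.
K ∉ reach(P|∅) ⇒ P ⊥ K | ∅.

Yes — P ⊥ K | ∅.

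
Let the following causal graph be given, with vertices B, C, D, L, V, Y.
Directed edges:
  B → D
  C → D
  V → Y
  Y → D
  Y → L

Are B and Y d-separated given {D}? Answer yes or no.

Bayes-Ball from B | {D} reaches {C,L,V,Y}.
Y ∈ reach(B|{D}) ⇒ B ⊥̸ Y | {D}.

No — B and Y are d-connected given {D}.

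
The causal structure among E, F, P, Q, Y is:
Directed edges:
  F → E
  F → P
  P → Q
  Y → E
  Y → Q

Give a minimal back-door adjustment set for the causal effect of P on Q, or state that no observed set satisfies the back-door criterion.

desc(P)\{P}={Q}; candidates ⊆ {E,F,Y}.
∅: P⊥Q given ∅ in G with P→· removed — back-door holds.

P→Q: minimal back-door set ∅.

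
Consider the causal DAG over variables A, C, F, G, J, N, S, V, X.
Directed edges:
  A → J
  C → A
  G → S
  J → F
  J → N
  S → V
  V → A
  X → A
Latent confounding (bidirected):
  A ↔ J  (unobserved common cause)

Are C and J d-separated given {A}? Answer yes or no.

No — C and J are d-connected given {A}.

Bayes-Ball from C | {A} reaches {F,G,J,N,S,V,X}.
J ∈ reach(C|{A}) ⇒ C ⊥̸ J | {A}.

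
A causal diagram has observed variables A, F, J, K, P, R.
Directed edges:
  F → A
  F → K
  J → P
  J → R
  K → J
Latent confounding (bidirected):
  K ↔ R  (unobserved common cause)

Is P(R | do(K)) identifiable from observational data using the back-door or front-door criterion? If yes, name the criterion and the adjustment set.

P(R|do(K)): frontdoor, adjust for {J}.

desc(K)\{K}={J,P,R}; candidates ⊆ {A,F}.
K↔R: latent back-door arc(s) into K.
size 0: {}; under {} K still reaches {A,F,R} ∋ R.
size 1: {A}, {F}; under {A} K still reaches {F,R} ∋ R.
size 2: {A,F}; under {A,F} K still reaches {R} ∋ R.
K↔R cannot be blocked by any observed set — no back-door set.
{J}: (i) intercepts every directed K→R path; (ii) no back-door K→{J}; (iii) {K} blocks every back-door {J}→R. Front-door holds.
P(R|do(K)) = Σ_{J} P(J|K) Σ_{K'} P(R|J,K')P(K').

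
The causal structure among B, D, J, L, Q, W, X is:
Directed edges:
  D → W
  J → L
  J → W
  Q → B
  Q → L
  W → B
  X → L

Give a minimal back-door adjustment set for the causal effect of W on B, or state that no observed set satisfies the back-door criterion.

desc(W)\{W}={B}; candidates ⊆ {D,J,L,Q,X}.
∅: W⊥B given ∅ in G with W→· removed — back-door holds.

W→B: minimal back-door set ∅.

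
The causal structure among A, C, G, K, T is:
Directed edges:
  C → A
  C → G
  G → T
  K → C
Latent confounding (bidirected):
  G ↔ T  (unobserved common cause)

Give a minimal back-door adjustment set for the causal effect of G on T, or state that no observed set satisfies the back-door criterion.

desc(G)\{G}={T}; candidates ⊆ {A,C,K}.
G↔T: latent back-door arc(s) into G.
size 0: {}; under {} G still reaches {A,C,K,T} ∋ T.
size 1: {A}, {C}, {K}; under {A} G still reaches {C,K,T} ∋ T.
size 2: {A,C}, {A,K}, {C,K}; under {A,C} G still reaches {T} ∋ T.
G↔T cannot be blocked by any observed set — no back-door set.

G→T: no observed back-door set.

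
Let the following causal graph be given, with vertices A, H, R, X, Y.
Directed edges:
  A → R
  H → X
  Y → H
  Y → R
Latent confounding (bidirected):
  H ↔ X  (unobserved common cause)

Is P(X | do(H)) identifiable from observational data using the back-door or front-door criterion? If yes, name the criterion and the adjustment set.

P(X|do(H)): not identifiable (no BD/FD set).

desc(H)\{H}={X}; candidates ⊆ {A,R,Y}.
H↔X: latent back-door arc(s) into H.
size 0: {}; under {} H still reaches {R,X,Y} ∋ X.
size 1: {A}, {R}, {Y}; under {A} H still reaches {R,X,Y} ∋ X.
size 2: {A,R}, {A,Y}, {R,Y}; under {A,R} H still reaches {X,Y} ∋ X.
H↔X cannot be blocked by any observed set — no back-door set.
No mediator lies on a directed H→…→X path.
Neither criterion identifies P(X|do(H)) in this graph.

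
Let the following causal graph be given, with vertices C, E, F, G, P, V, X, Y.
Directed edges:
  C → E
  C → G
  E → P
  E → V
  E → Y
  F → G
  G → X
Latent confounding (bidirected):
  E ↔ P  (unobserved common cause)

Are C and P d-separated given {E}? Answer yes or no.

Bayes-Ball from C | {E} reaches {G,P,X}.
P ∈ reach(C|{E}) ⇒ C ⊥̸ P | {E}.

No — C and P are d-connected given {E}.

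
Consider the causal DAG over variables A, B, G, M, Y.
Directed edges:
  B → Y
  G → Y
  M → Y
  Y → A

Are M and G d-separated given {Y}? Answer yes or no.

No — M and G are d-connected given {Y}.

Bayes-Ball from M | {Y} reaches {B,G}.
G ∈ reach(M|{Y}) ⇒ M ⊥̸ G | {Y}.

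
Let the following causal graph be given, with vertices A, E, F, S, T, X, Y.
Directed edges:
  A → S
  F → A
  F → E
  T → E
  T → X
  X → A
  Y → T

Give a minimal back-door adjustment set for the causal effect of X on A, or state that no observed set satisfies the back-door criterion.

X→A: minimal back-door set ∅.

desc(X)\{X}={A,S}; candidates ⊆ {E,F,T,Y}.
∅: X⊥A given ∅ in G with X→· removed — back-door holds.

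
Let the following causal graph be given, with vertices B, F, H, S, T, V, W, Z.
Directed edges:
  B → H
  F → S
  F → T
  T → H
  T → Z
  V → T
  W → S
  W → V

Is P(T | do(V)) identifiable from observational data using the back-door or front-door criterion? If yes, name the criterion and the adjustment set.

desc(V)\{V}={H,T,Z}; candidates ⊆ {B,F,S,W}.
∅: V⊥T given ∅ in G with V→· removed — back-door holds.
P(T|do(V)) = P(T|V) — no adjustment needed.

P(T|do(V)): backdoor, adjust for ∅.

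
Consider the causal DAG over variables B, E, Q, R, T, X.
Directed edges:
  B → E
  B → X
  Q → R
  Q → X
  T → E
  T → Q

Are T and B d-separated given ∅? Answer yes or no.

Bayes-Ball from T | ∅ reaches {E,Q,R,X}.
B ∉ reach(T|∅) ⇒ T ⊥ B | ∅.

Yes — T ⊥ B | ∅.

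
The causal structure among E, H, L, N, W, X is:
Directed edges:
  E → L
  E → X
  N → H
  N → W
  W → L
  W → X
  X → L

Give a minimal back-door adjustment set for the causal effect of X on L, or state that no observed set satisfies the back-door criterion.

X→L: minimal back-door set {E, W}.

desc(X)\{X}={L}; candidates ⊆ {E,H,N,W}.
size 0: {}; under {} X still reaches {E,H,L,N,W} ∋ L.
size 1: {E}, {H}, {N} …(+1); under {E} X still reaches {H,L,N,W} ∋ L.
{E,W}: X⊥L given {E,W} in G with X→· removed — back-door holds.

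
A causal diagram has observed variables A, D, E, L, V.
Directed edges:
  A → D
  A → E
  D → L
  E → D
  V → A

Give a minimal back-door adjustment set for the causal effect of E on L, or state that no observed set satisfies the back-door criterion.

desc(E)\{E}={D,L}; candidates ⊆ {A,V}.
size 0: {}; under {} E still reaches {A,D,L,V} ∋ L.
{A}: E⊥L given {A} in G with E→· removed — back-door holds.

E→L: minimal back-door set {A}.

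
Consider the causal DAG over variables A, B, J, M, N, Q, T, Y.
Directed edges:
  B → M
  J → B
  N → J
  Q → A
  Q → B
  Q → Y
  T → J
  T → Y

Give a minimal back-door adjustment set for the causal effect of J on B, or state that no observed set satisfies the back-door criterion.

J→B: minimal back-door set ∅.

desc(J)\{J}={B,M}; candidates ⊆ {A,N,Q,T,Y}.
∅: J⊥B given ∅ in G with J→· removed — back-door holds.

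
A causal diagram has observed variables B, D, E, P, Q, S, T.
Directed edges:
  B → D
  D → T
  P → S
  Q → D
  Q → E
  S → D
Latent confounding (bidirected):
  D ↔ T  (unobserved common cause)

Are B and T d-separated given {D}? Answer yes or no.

No — B and T are d-connected given {D}.

Bayes-Ball from B | {D} reaches {E,P,Q,S,T}.
T ∈ reach(B|{D}) ⇒ B ⊥̸ T | {D}.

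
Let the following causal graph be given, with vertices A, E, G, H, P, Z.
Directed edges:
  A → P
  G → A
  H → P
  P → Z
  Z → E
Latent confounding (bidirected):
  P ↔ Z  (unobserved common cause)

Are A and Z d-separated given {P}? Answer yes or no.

No — A and Z are d-connected given {P}.

Bayes-Ball from A | {P} reaches {E,G,H,Z}.
Z ∈ reach(A|{P}) ⇒ A ⊥̸ Z | {P}.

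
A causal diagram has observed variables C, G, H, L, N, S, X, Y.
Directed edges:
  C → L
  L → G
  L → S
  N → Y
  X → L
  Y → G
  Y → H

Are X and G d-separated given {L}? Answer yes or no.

Yes — X ⊥ G | {L}.

Bayes-Ball from X | {L} reaches {C}.
G ∉ reach(X|{L}) ⇒ X ⊥ G | {L}.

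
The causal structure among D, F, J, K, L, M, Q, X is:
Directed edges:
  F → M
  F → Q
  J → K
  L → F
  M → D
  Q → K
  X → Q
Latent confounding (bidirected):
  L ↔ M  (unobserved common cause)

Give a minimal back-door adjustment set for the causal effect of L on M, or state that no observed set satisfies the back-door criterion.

desc(L)\{L}={D,F,K,M,Q}; candidates ⊆ {J,X}.
L↔M: latent back-door arc(s) into L.
size 0: {}; under {} L still reaches {D,M} ∋ M.
size 1: {J}, {X}; under {J} L still reaches {D,M} ∋ M.
size 2: {J,X}; under {J,X} L still reaches {D,M} ∋ M.
L↔M cannot be blocked by any observed set — no back-door set.

L→M: no observed back-door set.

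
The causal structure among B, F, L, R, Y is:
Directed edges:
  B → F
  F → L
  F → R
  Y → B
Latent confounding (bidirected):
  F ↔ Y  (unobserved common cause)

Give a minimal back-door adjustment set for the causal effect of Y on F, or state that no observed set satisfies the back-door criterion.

desc(Y)\{Y}={B,F,L,R}; candidates ⊆ {—}.
Y↔F: latent back-door arc(s) into Y.
size 0: {}; under {} Y still reaches {F,L,R} ∋ F.
Y↔F cannot be blocked by any observed set — no back-door set.

Y→F: no observed back-door set.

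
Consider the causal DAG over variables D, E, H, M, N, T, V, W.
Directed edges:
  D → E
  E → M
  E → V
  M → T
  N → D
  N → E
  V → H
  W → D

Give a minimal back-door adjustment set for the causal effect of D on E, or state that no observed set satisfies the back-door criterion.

desc(D)\{D}={E,H,M,T,V}; candidates ⊆ {N,W}.
size 0: {}; under {} D still reaches {E,H,M,N,T,V,W} ∋ E.
{N}: D⊥E given {N} in G with D→· removed — back-door holds.

D→E: minimal back-door set {N}.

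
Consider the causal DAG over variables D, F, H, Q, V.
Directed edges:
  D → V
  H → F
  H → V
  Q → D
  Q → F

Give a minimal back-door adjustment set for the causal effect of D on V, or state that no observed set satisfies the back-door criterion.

desc(D)\{D}={V}; candidates ⊆ {F,H,Q}.
∅: D⊥V given ∅ in G with D→· removed — back-door holds.

D→V: minimal back-door set ∅.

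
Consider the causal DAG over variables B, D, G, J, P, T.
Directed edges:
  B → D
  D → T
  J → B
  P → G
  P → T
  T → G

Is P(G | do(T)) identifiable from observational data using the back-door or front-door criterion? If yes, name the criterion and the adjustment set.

desc(T)\{T}={G}; candidates ⊆ {B,D,J,P}.
size 0: {}; under {} T still reaches {B,D,G,J,P} ∋ G.
{P}: T⊥G given {P} in G with T→· removed — back-door holds.
P(G|do(T)) = Σ_{P} P(G|T,P)·P(P).

P(G|do(T)): backdoor, adjust for {P}.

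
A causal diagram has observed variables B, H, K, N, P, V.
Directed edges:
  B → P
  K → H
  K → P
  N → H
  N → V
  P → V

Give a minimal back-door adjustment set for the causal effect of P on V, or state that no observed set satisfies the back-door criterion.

desc(P)\{P}={V}; candidates ⊆ {B,H,K,N}.
∅: P⊥V given ∅ in G with P→· removed — back-door holds.

P→V: minimal back-door set ∅.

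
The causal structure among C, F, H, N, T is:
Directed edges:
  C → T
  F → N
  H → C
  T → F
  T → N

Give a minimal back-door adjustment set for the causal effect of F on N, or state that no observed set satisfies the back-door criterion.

desc(F)\{F}={N}; candidates ⊆ {C,H,T}.
size 0: {}; under {} F still reaches {C,H,N,T} ∋ N.
{T}: F⊥N given {T} in G with F→· removed — back-door holds.

F→N: minimal back-door set {T}.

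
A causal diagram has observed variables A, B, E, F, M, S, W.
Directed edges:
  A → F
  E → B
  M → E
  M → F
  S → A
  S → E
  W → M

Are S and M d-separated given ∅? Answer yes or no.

Bayes-Ball from S | ∅ reaches {A,B,E,F}.
M ∉ reach(S|∅) ⇒ S ⊥ M | ∅.

Yes — S ⊥ M | ∅.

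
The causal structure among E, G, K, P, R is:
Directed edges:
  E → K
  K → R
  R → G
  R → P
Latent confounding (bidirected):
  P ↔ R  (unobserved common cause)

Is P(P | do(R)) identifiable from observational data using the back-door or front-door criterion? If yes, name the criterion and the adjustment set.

desc(R)\{R}={G,P}; candidates ⊆ {E,K}.
R↔P: latent back-door arc(s) into R.
size 0: {}; under {} R still reaches {E,K,P} ∋ P.
size 1: {E}, {K}; under {E} R still reaches {K,P} ∋ P.
size 2: {E,K}; under {E,K} R still reaches {P} ∋ P.
R↔P cannot be blocked by any observed set — no back-door set.
No mediator lies on a directed R→…→P path.
Neither criterion identifies P(P|do(R)) in this graph.

P(P|do(R)): not identifiable (no BD/FD set).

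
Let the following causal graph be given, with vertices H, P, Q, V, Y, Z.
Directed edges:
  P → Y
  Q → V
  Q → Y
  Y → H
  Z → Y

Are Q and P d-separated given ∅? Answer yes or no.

Bayes-Ball from Q | ∅ reaches {H,V,Y}.
P ∉ reach(Q|∅) ⇒ Q ⊥ P | ∅.

Yes — Q ⊥ P | ∅.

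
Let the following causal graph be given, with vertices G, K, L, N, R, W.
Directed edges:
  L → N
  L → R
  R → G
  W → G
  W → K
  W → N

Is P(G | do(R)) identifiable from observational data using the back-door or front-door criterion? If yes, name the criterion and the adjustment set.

desc(R)\{R}={G}; candidates ⊆ {K,L,N,W}.
∅: R⊥G given ∅ in G with R→· removed — back-door holds.
P(G|do(R)) = P(G|R) — no adjustment needed.

P(G|do(R)): backdoor, adjust for ∅.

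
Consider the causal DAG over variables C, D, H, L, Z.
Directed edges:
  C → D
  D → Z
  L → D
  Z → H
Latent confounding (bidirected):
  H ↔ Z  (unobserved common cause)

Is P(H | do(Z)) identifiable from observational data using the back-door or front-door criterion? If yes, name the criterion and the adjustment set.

desc(Z)\{Z}={H}; candidates ⊆ {C,D,L}.
Z↔H: latent back-door arc(s) into Z.
size 0: {}; under {} Z still reaches {C,D,H,L} ∋ H.
size 1: {C}, {D}, {L}; under {C} Z still reaches {D,H,L} ∋ H.
size 2: {C,D}, {C,L}, {D,L}; under {C,D} Z still reaches {H} ∋ H.
Z↔H cannot be blocked by any observed set — no back-door set.
No mediator lies on a directed Z→…→H path.
Neither criterion identifies P(H|do(Z)) in this graph.

P(H|do(Z)): not identifiable (no BD/FD set).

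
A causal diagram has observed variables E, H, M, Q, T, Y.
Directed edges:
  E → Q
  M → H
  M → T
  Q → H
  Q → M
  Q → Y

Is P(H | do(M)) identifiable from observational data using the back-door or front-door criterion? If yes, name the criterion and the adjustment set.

P(H|do(M)): backdoor, adjust for {Q}.

desc(M)\{M}={H,T}; candidates ⊆ {E,Q,Y}.
size 0: {}; under {} M still reaches {E,H,Q,Y} ∋ H.
{Q}: M⊥H given {Q} in G with M→· removed — back-door holds.
P(H|do(M)) = Σ_{Q} P(H|M,Q)·P(Q).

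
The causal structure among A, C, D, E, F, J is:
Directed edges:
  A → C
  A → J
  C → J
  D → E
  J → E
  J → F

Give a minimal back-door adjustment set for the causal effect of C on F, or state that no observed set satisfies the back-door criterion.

desc(C)\{C}={E,F,J}; candidates ⊆ {A,D}.
size 0: {}; under {} C still reaches {A,E,F,J} ∋ F.
{A}: C⊥F given {A} in G with C→· removed — back-door holds.

C→F: minimal back-door set {A}.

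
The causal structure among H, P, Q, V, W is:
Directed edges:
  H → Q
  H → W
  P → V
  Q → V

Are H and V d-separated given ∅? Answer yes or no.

Bayes-Ball from H | ∅ reaches {Q,V,W}.
V ∈ reach(H|∅) ⇒ H ⊥̸ V | ∅.

No — H and V are d-connected given ∅.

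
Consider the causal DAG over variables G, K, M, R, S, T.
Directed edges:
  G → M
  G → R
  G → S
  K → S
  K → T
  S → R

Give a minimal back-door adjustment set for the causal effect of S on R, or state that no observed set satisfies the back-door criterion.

desc(S)\{S}={R}; candidates ⊆ {G,K,M,T}.
size 0: {}; under {} S still reaches {G,K,M,R,T} ∋ R.
{G}: S⊥R given {G} in G with S→· removed — back-door holds.

S→R: minimal back-door set {G}.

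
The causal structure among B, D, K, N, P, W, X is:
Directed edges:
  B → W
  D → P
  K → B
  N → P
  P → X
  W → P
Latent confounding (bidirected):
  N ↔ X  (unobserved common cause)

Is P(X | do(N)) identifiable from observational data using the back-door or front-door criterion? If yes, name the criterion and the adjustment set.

P(X|do(N)): frontdoor, adjust for {P}.

desc(N)\{N}={P,X}; candidates ⊆ {B,D,K,W}.
N↔X: latent back-door arc(s) into N.
size 0: {}; under {} N still reaches {X} ∋ X.
size 1: {B}, {D}, {K} …(+1); under {B} N still reaches {X} ∋ X.
size 2: {B,D}, {B,K}, {B,W} …(+3); under {B,D} N still reaches {X} ∋ X.
N↔X cannot be blocked by any observed set — no back-door set.
{P}: (i) intercepts every directed N→X path; (ii) no back-door N→{P}; (iii) {N} blocks every back-door {P}→X. Front-door holds.
P(X|do(N)) = Σ_{P} P(P|N) Σ_{N'} P(X|P,N')P(N').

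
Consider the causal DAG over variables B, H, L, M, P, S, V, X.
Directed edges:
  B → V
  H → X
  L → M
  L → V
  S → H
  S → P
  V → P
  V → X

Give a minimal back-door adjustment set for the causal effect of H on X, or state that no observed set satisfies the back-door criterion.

desc(H)\{H}={X}; candidates ⊆ {B,L,M,P,S,V}.
∅: H⊥X given ∅ in G with H→· removed — back-door holds.

H→X: minimal back-door set ∅.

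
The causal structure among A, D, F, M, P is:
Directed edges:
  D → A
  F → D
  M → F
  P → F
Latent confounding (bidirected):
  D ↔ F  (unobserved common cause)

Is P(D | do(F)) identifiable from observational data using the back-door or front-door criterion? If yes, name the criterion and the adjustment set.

desc(F)\{F}={A,D}; candidates ⊆ {M,P}.
F↔D: latent back-door arc(s) into F.
size 0: {}; under {} F still reaches {A,D,M,P} ∋ D.
size 1: {M}, {P}; under {M} F still reaches {A,D,P} ∋ D.
size 2: {M,P}; under {M,P} F still reaches {A,D} ∋ D.
F↔D cannot be blocked by any observed set — no back-door set.
No mediator lies on a directed F→…→D path.
Neither criterion identifies P(D|do(F)) in this graph.

P(D|do(F)): not identifiable (no BD/FD set).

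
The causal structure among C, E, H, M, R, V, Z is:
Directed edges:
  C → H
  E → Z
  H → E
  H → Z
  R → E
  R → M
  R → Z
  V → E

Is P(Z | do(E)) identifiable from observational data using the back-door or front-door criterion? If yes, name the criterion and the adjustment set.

desc(E)\{E}={Z}; candidates ⊆ {C,H,M,R,V}.
size 0: {}; under {} E still reaches {C,H,M,R,V,Z} ∋ Z.
size 1: {C}, {H}, {M} …(+2); under {C} E still reaches {H,M,R,V,Z} ∋ Z.
{H,R}: E⊥Z given {H,R} in G with E→· removed — back-door holds.
P(Z|do(E)) = Σ_{H,R} P(Z|E,H,R)·P(H,R).

P(Z|do(E)): backdoor, adjust for {H, R}.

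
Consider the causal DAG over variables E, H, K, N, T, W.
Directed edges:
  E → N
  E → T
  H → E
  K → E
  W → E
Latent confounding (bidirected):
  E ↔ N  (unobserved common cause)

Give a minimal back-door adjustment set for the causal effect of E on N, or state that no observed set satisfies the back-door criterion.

E→N: no observed back-door set.

desc(E)\{E}={N,T}; candidates ⊆ {H,K,W}.
E↔N: latent back-door arc(s) into E.
size 0: {}; under {} E still reaches {H,K,N,W} ∋ N.
size 1: {H}, {K}, {W}; under {H} E still reaches {K,N,W} ∋ N.
size 2: {H,K}, {H,W}, {K,W}; under {H,K} E still reaches {N,W} ∋ N.
E↔N cannot be blocked by any observed set — no back-door set.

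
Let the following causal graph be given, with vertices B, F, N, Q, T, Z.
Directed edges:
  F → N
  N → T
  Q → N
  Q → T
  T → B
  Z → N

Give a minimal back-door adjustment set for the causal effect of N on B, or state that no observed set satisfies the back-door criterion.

N→B: minimal back-door set {Q}.

desc(N)\{N}={B,T}; candidates ⊆ {F,Q,Z}.
size 0: {}; under {} N still reaches {B,F,Q,T,Z} ∋ B.
{Q}: N⊥B given {Q} in G with N→· removed — back-door holds.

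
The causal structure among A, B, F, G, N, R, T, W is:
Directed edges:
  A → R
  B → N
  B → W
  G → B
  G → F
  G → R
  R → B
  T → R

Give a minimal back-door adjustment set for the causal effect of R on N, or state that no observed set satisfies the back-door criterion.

R→N: minimal back-door set {G}.

desc(R)\{R}={B,N,W}; candidates ⊆ {A,F,G,T}.
size 0: {}; under {} R still reaches {A,B,F,G,N,T,W} ∋ N.
{G}: R⊥N given {G} in G with R→· removed — back-door holds.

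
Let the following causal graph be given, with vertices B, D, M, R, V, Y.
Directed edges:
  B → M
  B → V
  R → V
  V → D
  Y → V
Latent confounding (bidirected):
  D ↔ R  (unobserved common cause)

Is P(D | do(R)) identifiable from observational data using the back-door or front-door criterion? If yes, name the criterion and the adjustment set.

desc(R)\{R}={D,V}; candidates ⊆ {B,M,Y}.
R↔D: latent back-door arc(s) into R.
size 0: {}; under {} R still reaches {D} ∋ D.
size 1: {B}, {M}, {Y}; under {B} R still reaches {D} ∋ D.
size 2: {B,M}, {B,Y}, {M,Y}; under {B,M} R still reaches {D} ∋ D.
R↔D cannot be blocked by any observed set — no back-door set.
{V}: (i) intercepts every directed R→D path; (ii) no back-door R→{V}; (iii) {R} blocks every back-door {V}→D. Front-door holds.
P(D|do(R)) = Σ_{V} P(V|R) Σ_{R'} P(D|V,R')P(R').

P(D|do(R)): frontdoor, adjust for {V}.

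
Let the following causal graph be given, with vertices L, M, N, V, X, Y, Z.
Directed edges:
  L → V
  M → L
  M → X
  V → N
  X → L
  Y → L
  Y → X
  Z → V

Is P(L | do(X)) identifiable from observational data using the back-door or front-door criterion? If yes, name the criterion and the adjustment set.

P(L|do(X)): backdoor, adjust for {M, Y}.

desc(X)\{X}={L,N,V}; candidates ⊆ {M,Y,Z}.
size 0: {}; under {} X still reaches {L,M,N,V,Y} ∋ L.
size 1: {M}, {Y}, {Z}; under {M} X still reaches {L,N,V,Y} ∋ L.
{M,Y}: X⊥L given {M,Y} in G with X→· removed — back-door holds.
P(L|do(X)) = Σ_{M,Y} P(L|X,M,Y)·P(M,Y).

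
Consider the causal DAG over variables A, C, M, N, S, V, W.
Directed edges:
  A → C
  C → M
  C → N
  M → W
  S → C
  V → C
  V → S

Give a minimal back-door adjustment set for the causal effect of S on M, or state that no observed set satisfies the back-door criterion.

desc(S)\{S}={C,M,N,W}; candidates ⊆ {A,V}.
size 0: {}; under {} S still reaches {C,M,N,V,W} ∋ M.
{V}: S⊥M given {V} in G with S→· removed — back-door holds.

S→M: minimal back-door set {V}.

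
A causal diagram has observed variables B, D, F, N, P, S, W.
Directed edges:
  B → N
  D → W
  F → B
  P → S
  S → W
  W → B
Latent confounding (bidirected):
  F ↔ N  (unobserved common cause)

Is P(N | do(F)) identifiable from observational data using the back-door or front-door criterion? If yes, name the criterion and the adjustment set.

P(N|do(F)): frontdoor, adjust for {B}.

desc(F)\{F}={B,N}; candidates ⊆ {D,P,S,W}.
F↔N: latent back-door arc(s) into F.
size 0: {}; under {} F still reaches {N} ∋ N.
size 1: {D}, {P}, {S} …(+1); under {D} F still reaches {N} ∋ N.
size 2: {D,P}, {D,S}, {D,W} …(+3); under {D,P} F still reaches {N} ∋ N.
F↔N cannot be blocked by any observed set — no back-door set.
{B}: (i) intercepts every directed F→N path; (ii) no back-door F→{B}; (iii) {F} blocks every back-door {B}→N. Front-door holds.
P(N|do(F)) = Σ_{B} P(B|F) Σ_{F'} P(N|B,F')P(F').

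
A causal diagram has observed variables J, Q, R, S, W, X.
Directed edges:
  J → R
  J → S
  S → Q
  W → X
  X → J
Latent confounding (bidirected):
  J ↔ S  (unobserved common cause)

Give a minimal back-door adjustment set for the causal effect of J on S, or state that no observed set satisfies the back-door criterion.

desc(J)\{J}={Q,R,S}; candidates ⊆ {W,X}.
J↔S: latent back-door arc(s) into J.
size 0: {}; under {} J still reaches {Q,S,W,X} ∋ S.
size 1: {W}, {X}; under {W} J still reaches {Q,S,X} ∋ S.
size 2: {W,X}; under {W,X} J still reaches {Q,S} ∋ S.
J↔S cannot be blocked by any observed set — no back-door set.

J→S: no observed back-door set.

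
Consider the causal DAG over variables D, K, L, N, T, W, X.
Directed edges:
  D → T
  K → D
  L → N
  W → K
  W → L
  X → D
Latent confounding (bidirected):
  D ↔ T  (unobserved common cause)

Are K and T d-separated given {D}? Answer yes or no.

No — K and T are d-connected given {D}.

Bayes-Ball from K | {D} reaches {L,N,T,W,X}.
T ∈ reach(K|{D}) ⇒ K ⊥̸ T | {D}.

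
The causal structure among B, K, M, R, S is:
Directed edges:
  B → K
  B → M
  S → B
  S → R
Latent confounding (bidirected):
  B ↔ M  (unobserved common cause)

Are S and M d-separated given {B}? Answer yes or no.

Bayes-Ball from S | {B} reaches {M,R}.
M ∈ reach(S|{B}) ⇒ S ⊥̸ M | {B}.

No — S and M are d-connected given {B}.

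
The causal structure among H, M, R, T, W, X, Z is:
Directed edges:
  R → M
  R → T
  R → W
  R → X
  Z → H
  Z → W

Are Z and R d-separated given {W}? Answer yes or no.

Bayes-Ball from Z | {W} reaches {H,M,R,T,X}.
R ∈ reach(Z|{W}) ⇒ Z ⊥̸ R | {W}.

No — Z and R are d-connected given {W}.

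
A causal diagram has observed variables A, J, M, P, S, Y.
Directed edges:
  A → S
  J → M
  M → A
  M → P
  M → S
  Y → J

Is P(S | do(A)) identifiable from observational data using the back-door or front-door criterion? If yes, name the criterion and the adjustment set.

desc(A)\{A}={S}; candidates ⊆ {J,M,P,Y}.
size 0: {}; under {} A still reaches {J,M,P,S,Y} ∋ S.
{M}: A⊥S given {M} in G with A→· removed — back-door holds.
P(S|do(A)) = Σ_{M} P(S|A,M)·P(M).

P(S|do(A)): backdoor, adjust for {M}.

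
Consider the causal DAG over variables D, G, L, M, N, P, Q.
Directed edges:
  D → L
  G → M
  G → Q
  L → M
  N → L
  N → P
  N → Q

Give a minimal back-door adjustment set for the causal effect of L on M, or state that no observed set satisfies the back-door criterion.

L→M: minimal back-door set ∅.

desc(L)\{L}={M}; candidates ⊆ {D,G,N,P,Q}.
∅: L⊥M given ∅ in G with L→· removed — back-door holds.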